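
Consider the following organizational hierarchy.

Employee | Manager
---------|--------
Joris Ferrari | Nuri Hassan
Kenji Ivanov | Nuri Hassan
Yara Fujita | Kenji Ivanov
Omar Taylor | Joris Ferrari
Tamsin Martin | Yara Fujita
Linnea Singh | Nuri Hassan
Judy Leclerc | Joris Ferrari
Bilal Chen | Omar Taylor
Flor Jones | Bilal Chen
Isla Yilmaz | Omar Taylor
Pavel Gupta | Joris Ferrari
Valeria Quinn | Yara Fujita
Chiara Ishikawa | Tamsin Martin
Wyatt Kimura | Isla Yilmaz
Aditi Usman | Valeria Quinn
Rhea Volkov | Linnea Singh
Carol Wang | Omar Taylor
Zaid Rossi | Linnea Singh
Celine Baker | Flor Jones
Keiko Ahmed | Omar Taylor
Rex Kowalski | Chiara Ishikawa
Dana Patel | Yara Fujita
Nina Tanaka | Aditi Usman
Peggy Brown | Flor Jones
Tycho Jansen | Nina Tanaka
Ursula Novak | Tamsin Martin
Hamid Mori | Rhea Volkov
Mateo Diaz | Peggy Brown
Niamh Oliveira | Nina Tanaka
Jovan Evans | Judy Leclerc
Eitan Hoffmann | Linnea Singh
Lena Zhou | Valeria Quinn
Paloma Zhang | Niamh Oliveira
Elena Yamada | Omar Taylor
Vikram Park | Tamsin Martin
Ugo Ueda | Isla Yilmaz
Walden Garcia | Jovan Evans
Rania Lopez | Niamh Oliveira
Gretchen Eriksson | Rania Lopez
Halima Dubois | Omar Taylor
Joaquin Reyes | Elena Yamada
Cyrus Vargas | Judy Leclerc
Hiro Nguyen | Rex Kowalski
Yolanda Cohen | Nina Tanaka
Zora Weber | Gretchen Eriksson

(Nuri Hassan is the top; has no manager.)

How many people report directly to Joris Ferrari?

3

Joris Ferrari directly manages Omar Taylor, Judy Leclerc, Pavel Gupta. That is 3 direct reports.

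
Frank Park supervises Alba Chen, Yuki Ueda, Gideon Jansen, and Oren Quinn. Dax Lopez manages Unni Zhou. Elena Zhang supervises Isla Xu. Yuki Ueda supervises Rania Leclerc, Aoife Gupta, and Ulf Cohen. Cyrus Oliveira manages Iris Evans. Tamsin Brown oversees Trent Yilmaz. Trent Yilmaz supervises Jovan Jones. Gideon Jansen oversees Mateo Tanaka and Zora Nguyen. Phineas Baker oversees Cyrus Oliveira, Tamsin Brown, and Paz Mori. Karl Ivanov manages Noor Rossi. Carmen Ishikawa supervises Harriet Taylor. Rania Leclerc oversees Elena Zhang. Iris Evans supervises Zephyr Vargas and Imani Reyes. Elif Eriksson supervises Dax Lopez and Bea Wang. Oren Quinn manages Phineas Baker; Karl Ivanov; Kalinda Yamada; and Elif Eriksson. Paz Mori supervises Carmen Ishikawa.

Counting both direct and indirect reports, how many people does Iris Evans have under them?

2

Iris Evans directly manages Zephyr Vargas, Imani Reyes. Zephyr Vargas has no reports. Imani Reyes has no reports. So Iris Evans's organization is 2 direct reports plus everyone under them: 1 + 1 = 2.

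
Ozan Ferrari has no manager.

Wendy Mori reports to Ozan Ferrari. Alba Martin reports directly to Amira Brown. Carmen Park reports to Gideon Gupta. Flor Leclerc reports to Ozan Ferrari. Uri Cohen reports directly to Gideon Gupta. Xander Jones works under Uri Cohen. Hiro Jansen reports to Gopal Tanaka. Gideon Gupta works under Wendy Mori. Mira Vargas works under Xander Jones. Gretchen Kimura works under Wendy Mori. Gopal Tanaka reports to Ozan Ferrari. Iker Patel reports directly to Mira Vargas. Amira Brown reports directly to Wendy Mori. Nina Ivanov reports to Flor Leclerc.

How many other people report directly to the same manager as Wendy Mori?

Wendy Mori reports to Ozan Ferrari. Ozan Ferrari's other direct reports are Flor Leclerc, Gopal Tanaka — 2 peers.

2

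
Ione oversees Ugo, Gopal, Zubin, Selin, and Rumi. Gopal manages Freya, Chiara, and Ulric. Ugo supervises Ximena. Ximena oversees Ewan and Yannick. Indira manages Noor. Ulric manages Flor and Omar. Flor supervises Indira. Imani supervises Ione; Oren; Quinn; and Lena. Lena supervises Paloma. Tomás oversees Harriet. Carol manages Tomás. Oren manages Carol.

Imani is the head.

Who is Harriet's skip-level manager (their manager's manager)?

Carol

Harriet reports to Tomás, and Tomás reports to Carol. So Harriet's skip-level manager is Carol.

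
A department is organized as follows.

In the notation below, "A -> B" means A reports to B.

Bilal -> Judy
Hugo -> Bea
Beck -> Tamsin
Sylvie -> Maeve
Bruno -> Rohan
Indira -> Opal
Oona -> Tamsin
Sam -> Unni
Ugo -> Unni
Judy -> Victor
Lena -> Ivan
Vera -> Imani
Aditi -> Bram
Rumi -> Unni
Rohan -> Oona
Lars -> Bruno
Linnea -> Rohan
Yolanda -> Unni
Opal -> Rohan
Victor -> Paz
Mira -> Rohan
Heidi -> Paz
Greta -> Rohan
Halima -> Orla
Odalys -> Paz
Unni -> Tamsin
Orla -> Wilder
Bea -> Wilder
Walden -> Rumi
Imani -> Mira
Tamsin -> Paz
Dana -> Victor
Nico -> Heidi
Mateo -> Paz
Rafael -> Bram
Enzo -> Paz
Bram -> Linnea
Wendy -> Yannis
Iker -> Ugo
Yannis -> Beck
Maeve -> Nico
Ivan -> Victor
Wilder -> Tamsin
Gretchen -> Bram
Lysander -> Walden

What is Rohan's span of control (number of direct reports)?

5

Rohan directly manages Linnea, Mira, Opal, Bruno, Greta. That is 5 direct reports.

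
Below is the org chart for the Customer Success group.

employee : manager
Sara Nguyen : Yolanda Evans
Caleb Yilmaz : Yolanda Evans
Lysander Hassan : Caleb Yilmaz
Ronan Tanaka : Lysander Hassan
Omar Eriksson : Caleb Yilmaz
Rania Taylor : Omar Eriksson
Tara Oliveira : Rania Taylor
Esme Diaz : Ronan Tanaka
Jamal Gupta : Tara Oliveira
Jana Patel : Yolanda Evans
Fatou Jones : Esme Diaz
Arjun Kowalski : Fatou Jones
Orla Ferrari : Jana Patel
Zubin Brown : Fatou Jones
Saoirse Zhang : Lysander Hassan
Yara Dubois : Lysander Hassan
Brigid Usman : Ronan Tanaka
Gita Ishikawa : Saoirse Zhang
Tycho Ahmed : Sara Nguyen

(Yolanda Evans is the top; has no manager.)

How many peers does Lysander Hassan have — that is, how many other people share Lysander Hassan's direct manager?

1

Lysander Hassan reports to Caleb Yilmaz. Caleb Yilmaz's other direct reports are Omar Eriksson — 1 peer.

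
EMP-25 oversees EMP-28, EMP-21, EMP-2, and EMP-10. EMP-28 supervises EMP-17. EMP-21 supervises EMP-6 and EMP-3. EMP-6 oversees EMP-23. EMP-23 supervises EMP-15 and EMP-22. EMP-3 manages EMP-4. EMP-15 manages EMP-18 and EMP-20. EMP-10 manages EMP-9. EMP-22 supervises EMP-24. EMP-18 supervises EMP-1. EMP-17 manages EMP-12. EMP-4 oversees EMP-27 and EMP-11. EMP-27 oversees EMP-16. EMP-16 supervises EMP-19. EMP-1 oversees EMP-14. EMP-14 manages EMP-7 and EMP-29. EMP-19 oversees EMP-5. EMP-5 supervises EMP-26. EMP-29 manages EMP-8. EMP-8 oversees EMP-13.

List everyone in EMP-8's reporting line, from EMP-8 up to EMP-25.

EMP-8 -> EMP-29 -> EMP-14 -> EMP-1 -> EMP-18 -> EMP-15 -> EMP-23 -> EMP-6 -> EMP-21 -> EMP-25

EMP-8 reports to EMP-29. EMP-29 reports to EMP-14. EMP-14 reports to EMP-1. EMP-1 reports to EMP-18. EMP-18 reports to EMP-15. EMP-15 reports to EMP-23. EMP-23 reports to EMP-6. EMP-6 reports to EMP-21. EMP-21 reports to EMP-25. EMP-25 is at the top.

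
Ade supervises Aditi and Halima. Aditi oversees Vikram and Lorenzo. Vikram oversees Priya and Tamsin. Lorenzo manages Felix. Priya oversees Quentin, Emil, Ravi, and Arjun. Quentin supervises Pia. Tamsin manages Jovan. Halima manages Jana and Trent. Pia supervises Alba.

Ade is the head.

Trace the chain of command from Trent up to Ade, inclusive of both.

Trent -> Halima -> Ade

Trent reports to Halima. Halima reports to Ade. Ade is at the top.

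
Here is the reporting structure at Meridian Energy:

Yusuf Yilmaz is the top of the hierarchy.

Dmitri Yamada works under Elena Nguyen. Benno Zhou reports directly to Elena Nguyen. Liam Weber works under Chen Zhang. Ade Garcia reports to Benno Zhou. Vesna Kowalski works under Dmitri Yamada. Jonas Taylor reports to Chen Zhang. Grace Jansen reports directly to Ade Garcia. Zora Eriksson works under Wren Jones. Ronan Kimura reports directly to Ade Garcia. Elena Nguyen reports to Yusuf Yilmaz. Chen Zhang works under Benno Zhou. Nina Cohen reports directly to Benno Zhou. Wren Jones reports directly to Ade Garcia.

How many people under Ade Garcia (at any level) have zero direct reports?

The people in Ade Garcia's organization with no one reporting to them are Grace Jansen, Zora Eriksson, Ronan Kimura. That is 3.

3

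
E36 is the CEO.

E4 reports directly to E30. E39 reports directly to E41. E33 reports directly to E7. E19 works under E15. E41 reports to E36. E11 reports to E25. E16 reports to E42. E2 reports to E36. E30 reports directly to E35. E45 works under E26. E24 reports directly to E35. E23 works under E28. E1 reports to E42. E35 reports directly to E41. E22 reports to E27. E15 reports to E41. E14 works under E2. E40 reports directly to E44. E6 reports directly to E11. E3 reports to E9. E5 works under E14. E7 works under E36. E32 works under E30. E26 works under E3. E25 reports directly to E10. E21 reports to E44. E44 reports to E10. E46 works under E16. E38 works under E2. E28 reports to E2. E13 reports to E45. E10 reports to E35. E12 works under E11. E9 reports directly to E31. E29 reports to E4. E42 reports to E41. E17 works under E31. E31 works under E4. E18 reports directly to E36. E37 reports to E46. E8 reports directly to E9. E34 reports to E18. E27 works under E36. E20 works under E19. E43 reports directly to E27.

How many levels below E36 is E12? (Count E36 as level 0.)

6

Chain from E12 up to E36: E12 → E11 → E25 → E10 → E35 → E41 → E36. That is 6 steps up, so E12 is 6 levels below E36.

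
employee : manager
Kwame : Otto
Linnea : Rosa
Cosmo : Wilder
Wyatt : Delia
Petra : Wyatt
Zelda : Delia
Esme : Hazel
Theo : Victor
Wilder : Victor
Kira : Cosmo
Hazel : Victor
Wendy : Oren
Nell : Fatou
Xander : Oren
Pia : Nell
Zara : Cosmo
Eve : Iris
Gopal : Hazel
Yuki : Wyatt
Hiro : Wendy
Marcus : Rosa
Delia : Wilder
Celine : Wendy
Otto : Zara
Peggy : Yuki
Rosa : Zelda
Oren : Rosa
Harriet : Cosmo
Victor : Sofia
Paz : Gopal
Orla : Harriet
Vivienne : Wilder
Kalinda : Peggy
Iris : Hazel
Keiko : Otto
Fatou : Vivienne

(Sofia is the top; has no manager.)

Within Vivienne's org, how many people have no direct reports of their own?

The only person in Vivienne's organization with no one reporting to them is Pia. That is 1.

1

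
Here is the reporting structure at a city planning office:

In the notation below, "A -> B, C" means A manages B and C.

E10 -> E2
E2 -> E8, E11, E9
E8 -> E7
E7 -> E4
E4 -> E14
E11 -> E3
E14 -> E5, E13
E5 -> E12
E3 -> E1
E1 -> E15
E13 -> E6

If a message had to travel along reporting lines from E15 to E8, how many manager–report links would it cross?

E15 is 4 levels below E2, and E8 is 1 level below E2 (their lowest common manager). The shortest path runs up from E15 to E2 and back down to E8: 4 + 1 = 5 links.

5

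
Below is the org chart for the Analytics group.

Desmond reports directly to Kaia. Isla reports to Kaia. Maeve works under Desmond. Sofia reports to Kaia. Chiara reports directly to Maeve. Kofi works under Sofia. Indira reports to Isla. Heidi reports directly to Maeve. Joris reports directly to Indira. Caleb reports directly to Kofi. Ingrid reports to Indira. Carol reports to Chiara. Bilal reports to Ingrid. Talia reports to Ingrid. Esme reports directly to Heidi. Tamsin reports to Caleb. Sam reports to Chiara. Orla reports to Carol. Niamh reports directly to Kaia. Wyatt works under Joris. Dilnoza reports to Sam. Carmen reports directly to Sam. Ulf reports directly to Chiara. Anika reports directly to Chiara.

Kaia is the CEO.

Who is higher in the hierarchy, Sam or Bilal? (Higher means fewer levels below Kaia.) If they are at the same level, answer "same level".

Both Sam and Bilal are 4 levels below Kaia.

same level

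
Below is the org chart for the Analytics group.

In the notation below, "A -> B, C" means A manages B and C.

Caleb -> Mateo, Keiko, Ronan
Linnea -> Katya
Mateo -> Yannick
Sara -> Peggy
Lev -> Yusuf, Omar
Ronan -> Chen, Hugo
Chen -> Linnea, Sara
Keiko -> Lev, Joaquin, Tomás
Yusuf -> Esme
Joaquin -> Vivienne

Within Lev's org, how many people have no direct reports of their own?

The people in Lev's organization with no one reporting to them are Omar, Esme. That is 2.

2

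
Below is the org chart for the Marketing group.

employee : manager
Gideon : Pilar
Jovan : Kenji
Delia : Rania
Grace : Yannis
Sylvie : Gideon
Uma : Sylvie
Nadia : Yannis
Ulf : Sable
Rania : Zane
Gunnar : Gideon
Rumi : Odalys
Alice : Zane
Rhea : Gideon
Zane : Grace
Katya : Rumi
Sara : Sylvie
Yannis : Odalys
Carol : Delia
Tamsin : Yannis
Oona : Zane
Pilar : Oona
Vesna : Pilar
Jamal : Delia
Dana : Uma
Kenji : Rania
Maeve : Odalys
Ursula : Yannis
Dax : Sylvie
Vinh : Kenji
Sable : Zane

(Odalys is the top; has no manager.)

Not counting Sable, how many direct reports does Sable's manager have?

Sable reports to Zane. Zane's other direct reports are Oona, Rania, Alice — 3 peers.

3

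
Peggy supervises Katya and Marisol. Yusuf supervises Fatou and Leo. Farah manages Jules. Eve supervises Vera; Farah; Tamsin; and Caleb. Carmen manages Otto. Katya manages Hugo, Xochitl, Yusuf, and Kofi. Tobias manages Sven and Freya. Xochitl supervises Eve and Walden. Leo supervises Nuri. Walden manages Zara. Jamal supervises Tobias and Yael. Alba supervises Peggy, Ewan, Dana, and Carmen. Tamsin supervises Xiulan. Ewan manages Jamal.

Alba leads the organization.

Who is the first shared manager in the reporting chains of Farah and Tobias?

Farah's chain of managers is Eve, Xochitl, Katya, Peggy, Alba. Tobias's chain of managers is Jamal, Ewan, Alba. The first manager that appears in both chains is Alba.

Alba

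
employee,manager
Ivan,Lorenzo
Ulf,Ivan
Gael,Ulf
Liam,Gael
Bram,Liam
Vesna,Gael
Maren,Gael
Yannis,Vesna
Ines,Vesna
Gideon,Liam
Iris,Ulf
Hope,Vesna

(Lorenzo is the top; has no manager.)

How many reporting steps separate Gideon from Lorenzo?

5

Chain from Gideon up to Lorenzo: Gideon → Liam → Gael → Ulf → Ivan → Lorenzo. That is 5 steps up, so Gideon is 5 levels below Lorenzo.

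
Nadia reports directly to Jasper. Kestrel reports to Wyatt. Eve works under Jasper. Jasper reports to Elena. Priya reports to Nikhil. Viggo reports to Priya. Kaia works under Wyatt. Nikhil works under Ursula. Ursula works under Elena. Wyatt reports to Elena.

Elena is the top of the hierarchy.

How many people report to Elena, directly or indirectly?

Elena directly manages Wyatt, Ursula, Jasper. Under Wyatt: Kestrel, Kaia (2). Under Ursula: Nikhil, Priya, Viggo (3). Under Jasper: Eve, Nadia (2). So Elena's organization is 3 direct reports plus everyone under them: 3 + 4 + 3 = 10.

10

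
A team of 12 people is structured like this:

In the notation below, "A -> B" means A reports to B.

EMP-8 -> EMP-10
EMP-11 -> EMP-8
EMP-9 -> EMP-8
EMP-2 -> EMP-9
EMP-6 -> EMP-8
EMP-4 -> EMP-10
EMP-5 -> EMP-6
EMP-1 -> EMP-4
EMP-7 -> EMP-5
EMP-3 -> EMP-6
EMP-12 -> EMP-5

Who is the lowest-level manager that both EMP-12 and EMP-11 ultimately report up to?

EMP-8

EMP-12's chain of managers is EMP-5, EMP-6, EMP-8, EMP-10. EMP-11's chain of managers is EMP-8, EMP-10. The first manager that appears in both chains is EMP-8.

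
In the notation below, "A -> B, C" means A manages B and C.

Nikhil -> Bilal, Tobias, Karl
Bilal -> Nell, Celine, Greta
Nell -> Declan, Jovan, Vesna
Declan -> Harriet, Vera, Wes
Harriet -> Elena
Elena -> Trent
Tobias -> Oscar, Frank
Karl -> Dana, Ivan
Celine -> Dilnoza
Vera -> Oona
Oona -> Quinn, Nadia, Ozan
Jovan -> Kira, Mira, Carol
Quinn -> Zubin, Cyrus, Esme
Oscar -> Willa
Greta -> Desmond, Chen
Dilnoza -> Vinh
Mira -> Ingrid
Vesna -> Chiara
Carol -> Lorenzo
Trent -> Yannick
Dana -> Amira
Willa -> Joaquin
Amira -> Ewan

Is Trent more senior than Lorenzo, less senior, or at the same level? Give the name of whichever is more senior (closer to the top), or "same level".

Lorenzo

Trent is 6 levels below Nikhil; Lorenzo is 5. Lorenzo is higher.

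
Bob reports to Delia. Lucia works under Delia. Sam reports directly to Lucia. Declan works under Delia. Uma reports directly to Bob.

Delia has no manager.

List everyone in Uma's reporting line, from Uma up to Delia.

Uma -> Bob -> Delia

Uma reports to Bob. Bob reports to Delia. Delia is at the top.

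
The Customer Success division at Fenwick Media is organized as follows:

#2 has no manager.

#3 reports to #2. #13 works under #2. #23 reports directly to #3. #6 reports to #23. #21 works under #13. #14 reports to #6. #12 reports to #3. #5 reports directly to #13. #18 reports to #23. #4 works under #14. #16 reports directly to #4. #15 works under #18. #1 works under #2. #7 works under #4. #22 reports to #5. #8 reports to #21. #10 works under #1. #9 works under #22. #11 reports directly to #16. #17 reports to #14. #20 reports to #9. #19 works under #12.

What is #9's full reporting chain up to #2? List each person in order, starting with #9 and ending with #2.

#9 reports to #22. #22 reports to #5. #5 reports to #13. #13 reports to #2. #2 is at the top.

#9 -> #22 -> #5 -> #13 -> #2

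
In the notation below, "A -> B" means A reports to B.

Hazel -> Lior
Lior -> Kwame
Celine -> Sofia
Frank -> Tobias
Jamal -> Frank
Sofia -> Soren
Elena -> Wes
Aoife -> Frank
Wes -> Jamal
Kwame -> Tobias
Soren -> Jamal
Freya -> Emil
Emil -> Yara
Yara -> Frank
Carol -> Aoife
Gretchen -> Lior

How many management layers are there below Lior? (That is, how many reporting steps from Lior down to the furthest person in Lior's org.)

The longest chain under Lior runs Lior → Gretchen, which is 1 level below Lior.

1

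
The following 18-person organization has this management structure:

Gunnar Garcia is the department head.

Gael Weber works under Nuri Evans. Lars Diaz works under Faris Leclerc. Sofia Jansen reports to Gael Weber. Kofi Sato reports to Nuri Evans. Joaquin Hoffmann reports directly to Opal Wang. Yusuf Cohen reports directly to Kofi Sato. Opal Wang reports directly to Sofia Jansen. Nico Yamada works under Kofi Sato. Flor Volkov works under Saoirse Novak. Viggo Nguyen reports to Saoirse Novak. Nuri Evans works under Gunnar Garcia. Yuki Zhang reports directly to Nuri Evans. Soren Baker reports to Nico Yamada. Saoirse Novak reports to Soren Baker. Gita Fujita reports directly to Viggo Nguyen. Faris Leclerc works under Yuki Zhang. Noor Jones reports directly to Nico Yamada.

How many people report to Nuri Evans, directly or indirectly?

16

Nuri Evans directly manages Gael Weber, Kofi Sato, Yuki Zhang. Under Gael Weber: Sofia Jansen, Opal Wang, Joaquin Hoffmann (3). Under Kofi Sato: Yusuf Cohen, Nico Yamada, Noor Jones, Soren Baker, Saoirse Novak, Viggo Nguyen, Gita Fujita, Flor Volkov (8). Under Yuki Zhang: Faris Leclerc, Lars Diaz (2). So Nuri Evans's organization is 3 direct reports plus everyone under them: 4 + 9 + 3 = 16.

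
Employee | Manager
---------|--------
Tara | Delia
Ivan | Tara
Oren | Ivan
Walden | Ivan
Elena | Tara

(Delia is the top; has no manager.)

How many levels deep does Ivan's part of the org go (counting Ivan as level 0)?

The longest chain under Ivan runs Ivan → Walden, which is 1 level below Ivan.

1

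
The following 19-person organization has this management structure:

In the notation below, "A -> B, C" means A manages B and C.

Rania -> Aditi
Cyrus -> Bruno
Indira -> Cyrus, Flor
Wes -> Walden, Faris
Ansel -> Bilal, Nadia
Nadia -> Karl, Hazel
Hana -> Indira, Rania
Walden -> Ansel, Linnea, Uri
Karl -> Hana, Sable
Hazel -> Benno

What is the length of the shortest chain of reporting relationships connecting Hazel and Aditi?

5

Hazel is 1 level below Nadia, and Aditi is 4 levels below Nadia (their lowest common manager). The shortest path runs up from Hazel to Nadia and back down to Aditi: 1 + 4 = 5 links.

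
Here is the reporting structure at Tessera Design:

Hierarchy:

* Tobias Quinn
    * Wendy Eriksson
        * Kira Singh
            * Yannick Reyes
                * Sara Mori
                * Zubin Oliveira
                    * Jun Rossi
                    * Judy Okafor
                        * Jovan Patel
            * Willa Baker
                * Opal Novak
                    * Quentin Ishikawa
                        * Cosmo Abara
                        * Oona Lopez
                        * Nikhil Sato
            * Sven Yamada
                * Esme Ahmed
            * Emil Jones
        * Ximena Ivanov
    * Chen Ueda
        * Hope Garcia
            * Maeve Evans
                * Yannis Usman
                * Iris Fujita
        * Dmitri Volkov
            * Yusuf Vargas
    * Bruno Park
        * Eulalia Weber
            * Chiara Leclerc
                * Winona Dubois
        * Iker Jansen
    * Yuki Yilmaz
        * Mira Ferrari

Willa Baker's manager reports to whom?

Wendy Eriksson

Willa Baker reports to Kira Singh, and Kira Singh reports to Wendy Eriksson. So Willa Baker's skip-level manager is Wendy Eriksson.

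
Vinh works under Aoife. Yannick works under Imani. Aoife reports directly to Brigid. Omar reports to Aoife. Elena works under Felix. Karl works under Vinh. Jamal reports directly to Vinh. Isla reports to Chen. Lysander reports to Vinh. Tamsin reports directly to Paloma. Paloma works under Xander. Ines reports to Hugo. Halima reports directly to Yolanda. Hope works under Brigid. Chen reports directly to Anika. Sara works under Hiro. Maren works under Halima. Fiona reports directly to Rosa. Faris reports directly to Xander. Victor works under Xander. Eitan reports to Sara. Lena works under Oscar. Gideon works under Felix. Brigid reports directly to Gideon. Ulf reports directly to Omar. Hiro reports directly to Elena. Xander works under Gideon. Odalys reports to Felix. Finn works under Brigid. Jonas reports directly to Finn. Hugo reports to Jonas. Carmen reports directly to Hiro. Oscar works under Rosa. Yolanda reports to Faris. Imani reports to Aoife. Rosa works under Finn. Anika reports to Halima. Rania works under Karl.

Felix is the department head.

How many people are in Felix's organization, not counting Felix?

38

Felix directly manages Gideon, Odalys, Elena. Under Gideon: Brigid, Hope, Finn, Rosa, Fiona, Oscar, Lena, Jonas, Hugo, Ines, Aoife, Imani, Yannick, Vinh, Lysander, Karl, Rania, Jamal, Omar, Ulf, Xander, Victor, Paloma, Tamsin, Faris, Yolanda, Halima, Anika, Chen, Isla, Maren (31). Odalys has no reports. Under Elena: Hiro, Carmen, Sara, Eitan (4). So Felix's organization is 3 direct reports plus everyone under them: 32 + 1 + 5 = 38.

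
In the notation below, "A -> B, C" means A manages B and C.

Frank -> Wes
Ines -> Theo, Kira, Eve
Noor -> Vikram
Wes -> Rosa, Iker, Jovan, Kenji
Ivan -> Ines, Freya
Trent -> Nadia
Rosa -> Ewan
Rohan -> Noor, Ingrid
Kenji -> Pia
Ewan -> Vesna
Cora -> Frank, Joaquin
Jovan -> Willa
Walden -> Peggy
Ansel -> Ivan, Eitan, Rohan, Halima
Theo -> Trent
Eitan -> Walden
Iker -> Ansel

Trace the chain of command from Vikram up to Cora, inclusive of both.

Vikram reports to Noor. Noor reports to Rohan. Rohan reports to Ansel. Ansel reports to Iker. Iker reports to Wes. Wes reports to Frank. Frank reports to Cora. Cora is at the top.

Vikram -> Noor -> Rohan -> Ansel -> Iker -> Wes -> Frank -> Cora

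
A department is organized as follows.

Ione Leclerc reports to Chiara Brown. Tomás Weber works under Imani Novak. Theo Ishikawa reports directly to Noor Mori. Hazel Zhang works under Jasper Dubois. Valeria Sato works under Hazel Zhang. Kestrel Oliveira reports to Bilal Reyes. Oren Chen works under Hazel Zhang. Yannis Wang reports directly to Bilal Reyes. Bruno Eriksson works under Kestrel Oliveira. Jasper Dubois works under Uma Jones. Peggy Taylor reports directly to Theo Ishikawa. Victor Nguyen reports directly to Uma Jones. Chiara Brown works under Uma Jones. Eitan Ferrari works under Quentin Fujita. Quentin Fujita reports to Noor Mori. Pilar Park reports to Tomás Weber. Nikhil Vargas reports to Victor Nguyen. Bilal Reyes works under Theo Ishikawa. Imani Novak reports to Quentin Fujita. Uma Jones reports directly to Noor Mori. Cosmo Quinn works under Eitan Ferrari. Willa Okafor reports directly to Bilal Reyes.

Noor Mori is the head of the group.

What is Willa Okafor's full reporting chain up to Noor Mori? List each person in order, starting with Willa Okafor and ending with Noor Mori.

Willa Okafor reports to Bilal Reyes. Bilal Reyes reports to Theo Ishikawa. Theo Ishikawa reports to Noor Mori. Noor Mori is at the top.

Willa Okafor -> Bilal Reyes -> Theo Ishikawa -> Noor Mori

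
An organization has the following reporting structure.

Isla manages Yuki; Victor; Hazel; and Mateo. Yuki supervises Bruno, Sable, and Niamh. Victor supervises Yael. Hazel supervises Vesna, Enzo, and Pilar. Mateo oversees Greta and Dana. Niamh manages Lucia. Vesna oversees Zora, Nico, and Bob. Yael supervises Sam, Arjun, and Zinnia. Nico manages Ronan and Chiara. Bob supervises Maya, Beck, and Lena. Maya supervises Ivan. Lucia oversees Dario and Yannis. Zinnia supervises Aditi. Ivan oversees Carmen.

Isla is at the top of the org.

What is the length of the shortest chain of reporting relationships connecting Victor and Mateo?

Victor is 1 level below Isla, and Mateo is 1 level below Isla (their lowest common manager). The shortest path runs up from Victor to Isla and back down to Mateo: 1 + 1 = 2 links.

2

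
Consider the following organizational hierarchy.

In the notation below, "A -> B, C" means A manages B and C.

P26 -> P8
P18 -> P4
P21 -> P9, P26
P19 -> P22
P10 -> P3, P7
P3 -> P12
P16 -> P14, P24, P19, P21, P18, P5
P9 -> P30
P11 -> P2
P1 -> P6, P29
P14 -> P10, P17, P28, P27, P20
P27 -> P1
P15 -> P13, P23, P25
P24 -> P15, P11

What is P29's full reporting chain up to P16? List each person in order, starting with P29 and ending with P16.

P29 -> P1 -> P27 -> P14 -> P16

P29 reports to P1. P1 reports to P27. P27 reports to P14. P14 reports to P16. P16 is at the top.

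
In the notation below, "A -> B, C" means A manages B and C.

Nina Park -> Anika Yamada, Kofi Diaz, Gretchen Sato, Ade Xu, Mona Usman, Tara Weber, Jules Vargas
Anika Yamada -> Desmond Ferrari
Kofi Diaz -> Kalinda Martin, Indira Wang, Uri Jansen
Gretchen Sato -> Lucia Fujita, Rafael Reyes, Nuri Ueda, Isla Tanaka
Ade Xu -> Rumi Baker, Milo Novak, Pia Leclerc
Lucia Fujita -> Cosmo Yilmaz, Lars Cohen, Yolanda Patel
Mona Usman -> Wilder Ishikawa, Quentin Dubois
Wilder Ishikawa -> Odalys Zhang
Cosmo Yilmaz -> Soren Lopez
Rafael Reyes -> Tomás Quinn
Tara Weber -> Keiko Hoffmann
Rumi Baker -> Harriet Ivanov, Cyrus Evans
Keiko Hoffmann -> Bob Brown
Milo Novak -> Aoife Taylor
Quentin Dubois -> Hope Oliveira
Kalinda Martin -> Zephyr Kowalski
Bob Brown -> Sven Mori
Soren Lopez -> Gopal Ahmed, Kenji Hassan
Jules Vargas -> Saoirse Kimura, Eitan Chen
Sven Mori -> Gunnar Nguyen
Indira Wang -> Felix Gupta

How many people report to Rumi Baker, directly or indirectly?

2

Rumi Baker directly manages Harriet Ivanov, Cyrus Evans. Harriet Ivanov has no reports. Cyrus Evans has no reports. So Rumi Baker's organization is 2 direct reports plus everyone under them: 1 + 1 = 2.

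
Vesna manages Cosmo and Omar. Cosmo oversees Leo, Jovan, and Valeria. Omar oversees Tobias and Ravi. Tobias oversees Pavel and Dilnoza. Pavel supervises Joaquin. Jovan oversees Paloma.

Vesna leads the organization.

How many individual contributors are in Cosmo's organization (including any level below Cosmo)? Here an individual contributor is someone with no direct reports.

3

The people in Cosmo's organization with no one reporting to them are Valeria, Paloma, Leo. That is 3.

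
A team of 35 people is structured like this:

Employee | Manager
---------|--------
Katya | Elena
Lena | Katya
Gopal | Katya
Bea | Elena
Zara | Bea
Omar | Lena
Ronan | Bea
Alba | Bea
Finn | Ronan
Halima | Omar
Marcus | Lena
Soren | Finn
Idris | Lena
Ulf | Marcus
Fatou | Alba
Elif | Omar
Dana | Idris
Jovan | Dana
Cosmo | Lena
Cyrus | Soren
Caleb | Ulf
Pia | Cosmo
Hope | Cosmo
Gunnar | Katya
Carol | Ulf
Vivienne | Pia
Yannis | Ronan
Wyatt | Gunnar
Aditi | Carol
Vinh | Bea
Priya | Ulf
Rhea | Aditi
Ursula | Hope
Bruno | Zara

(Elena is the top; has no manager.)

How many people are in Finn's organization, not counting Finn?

Finn directly manages Soren. Under Soren: Cyrus (1). That's 2 in total.

2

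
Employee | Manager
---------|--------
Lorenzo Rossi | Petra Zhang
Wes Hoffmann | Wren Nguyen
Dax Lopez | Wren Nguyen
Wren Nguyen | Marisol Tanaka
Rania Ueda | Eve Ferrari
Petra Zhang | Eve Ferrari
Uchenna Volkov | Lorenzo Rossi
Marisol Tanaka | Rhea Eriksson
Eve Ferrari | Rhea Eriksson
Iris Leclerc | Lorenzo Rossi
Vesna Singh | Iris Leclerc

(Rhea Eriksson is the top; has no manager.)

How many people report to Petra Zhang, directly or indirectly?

4

Petra Zhang directly manages Lorenzo Rossi. Under Lorenzo Rossi: Uchenna Volkov, Iris Leclerc, Vesna Singh (3). That's 4 in total.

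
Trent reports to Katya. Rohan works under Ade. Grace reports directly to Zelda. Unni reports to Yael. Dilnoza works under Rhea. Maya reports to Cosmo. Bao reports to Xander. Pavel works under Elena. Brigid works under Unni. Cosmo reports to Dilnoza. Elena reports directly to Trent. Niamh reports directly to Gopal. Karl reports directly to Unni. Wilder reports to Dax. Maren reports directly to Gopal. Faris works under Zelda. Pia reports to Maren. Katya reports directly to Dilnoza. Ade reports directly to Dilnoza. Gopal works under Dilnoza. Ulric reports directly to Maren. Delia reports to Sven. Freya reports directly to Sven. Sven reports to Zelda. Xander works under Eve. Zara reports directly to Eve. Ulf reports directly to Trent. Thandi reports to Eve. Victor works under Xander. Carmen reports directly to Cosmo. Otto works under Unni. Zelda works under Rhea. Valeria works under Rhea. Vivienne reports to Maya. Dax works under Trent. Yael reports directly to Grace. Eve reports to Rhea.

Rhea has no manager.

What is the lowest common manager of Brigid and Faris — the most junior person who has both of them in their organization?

Brigid's chain of managers is Unni, Yael, Grace, Zelda, Rhea. Faris's chain of managers is Zelda, Rhea. The first manager that appears in both chains is Zelda.

Zelda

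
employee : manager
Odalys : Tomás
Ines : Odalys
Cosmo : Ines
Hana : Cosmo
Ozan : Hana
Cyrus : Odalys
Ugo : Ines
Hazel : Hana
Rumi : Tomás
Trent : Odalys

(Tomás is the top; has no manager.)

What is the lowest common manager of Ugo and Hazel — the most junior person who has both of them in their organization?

Ugo's chain of managers is Ines, Odalys, Tomás. Hazel's chain of managers is Hana, Cosmo, Ines, Odalys, Tomás. The first manager that appears in both chains is Ines.

Ines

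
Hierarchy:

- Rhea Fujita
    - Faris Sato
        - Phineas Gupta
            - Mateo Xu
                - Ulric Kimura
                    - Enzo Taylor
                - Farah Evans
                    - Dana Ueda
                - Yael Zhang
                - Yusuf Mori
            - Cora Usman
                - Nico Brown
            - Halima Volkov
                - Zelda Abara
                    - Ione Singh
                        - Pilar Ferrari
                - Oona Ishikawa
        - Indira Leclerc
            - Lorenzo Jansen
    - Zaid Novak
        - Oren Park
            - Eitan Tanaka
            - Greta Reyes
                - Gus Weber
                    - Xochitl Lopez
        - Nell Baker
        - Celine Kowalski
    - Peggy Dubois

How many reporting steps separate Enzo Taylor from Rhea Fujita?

Chain from Enzo Taylor up to Rhea Fujita: Enzo Taylor → Ulric Kimura → Mateo Xu → Phineas Gupta → Faris Sato → Rhea Fujita. That is 5 steps up, so Enzo Taylor is 5 levels below Rhea Fujita.

5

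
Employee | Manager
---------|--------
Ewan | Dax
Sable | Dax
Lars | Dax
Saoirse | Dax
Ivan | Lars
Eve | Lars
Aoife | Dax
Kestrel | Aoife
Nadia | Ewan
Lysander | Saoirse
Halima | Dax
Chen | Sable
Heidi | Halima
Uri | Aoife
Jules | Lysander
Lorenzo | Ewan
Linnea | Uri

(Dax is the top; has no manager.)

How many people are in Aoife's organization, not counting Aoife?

3

Aoife directly manages Kestrel, Uri. Kestrel has no reports. Under Uri: Linnea (1). So Aoife's organization is 2 direct reports plus everyone under them: 1 + 2 = 3.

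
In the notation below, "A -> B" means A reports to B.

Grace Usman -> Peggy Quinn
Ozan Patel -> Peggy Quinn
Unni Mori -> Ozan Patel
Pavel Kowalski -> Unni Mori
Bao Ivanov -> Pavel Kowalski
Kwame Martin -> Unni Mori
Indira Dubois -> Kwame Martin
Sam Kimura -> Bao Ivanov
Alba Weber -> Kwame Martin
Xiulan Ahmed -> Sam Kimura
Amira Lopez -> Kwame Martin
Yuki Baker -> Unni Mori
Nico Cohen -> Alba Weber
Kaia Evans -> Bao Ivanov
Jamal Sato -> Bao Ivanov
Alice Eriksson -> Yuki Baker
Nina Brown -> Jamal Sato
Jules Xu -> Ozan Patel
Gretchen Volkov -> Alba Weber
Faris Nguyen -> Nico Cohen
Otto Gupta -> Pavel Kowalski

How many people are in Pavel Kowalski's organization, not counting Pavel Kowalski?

7

Pavel Kowalski directly manages Bao Ivanov, Otto Gupta. Under Bao Ivanov: Jamal Sato, Nina Brown, Kaia Evans, Sam Kimura, Xiulan Ahmed (5). Otto Gupta has no reports. So Pavel Kowalski's organization is 2 direct reports plus everyone under them: 6 + 1 = 7.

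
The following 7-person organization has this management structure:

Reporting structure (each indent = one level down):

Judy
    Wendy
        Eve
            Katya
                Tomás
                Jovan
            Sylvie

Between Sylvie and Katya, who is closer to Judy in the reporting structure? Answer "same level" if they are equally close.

Both Sylvie and Katya are 3 levels below Judy.

same level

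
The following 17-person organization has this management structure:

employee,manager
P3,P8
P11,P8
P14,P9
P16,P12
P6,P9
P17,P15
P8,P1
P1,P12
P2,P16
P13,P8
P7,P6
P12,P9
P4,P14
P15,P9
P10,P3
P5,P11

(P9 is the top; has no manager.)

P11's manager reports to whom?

P11 reports to P8, and P8 reports to P1. So P11's skip-level manager is P1.

P1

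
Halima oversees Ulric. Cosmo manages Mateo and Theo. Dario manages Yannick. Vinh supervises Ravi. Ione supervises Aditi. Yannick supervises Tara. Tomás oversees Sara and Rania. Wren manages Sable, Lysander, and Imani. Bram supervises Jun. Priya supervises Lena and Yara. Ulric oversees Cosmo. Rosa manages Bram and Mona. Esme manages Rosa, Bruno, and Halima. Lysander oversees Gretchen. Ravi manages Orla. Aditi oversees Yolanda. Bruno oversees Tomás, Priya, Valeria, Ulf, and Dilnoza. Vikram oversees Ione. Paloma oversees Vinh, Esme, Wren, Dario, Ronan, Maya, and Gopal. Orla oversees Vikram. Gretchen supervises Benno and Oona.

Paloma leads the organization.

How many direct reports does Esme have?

Esme directly manages Rosa, Bruno, Halima. That is 3 direct reports.

3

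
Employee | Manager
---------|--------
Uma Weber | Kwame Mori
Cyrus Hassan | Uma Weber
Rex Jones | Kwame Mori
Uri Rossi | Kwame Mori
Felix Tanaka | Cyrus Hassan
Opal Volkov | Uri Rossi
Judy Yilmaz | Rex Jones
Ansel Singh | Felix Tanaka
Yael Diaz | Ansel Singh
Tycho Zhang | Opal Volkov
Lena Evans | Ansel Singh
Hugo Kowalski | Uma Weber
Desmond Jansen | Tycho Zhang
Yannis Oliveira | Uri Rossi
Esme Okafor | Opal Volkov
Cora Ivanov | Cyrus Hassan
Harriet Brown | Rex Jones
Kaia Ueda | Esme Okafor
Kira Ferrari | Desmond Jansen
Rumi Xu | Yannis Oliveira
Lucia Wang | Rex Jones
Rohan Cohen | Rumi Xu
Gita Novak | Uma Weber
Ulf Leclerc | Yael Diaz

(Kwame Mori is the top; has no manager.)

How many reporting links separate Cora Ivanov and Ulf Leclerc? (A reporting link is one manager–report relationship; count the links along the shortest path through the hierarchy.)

Cora Ivanov is 1 level below Cyrus Hassan, and Ulf Leclerc is 4 levels below Cyrus Hassan (their lowest common manager). The shortest path runs up from Cora Ivanov to Cyrus Hassan and back down to Ulf Leclerc: 1 + 4 = 5 links.

5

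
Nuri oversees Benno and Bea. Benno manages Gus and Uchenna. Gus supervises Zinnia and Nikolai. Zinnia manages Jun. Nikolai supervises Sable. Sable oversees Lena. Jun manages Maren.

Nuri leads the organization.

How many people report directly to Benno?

2

Benno directly manages Gus, Uchenna. That is 2 direct reports.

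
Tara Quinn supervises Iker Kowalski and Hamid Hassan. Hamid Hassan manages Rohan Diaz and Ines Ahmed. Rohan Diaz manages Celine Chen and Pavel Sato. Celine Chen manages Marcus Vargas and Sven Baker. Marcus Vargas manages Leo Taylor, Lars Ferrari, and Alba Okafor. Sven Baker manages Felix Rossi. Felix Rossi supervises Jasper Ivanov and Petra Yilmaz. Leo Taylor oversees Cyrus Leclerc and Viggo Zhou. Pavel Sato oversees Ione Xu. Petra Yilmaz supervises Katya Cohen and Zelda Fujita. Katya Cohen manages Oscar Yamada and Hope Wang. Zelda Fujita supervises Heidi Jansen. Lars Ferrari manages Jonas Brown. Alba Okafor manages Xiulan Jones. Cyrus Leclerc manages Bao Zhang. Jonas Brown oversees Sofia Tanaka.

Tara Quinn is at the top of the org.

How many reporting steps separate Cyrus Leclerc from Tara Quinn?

6

Chain from Cyrus Leclerc up to Tara Quinn: Cyrus Leclerc → Leo Taylor → Marcus Vargas → Celine Chen → Rohan Diaz → Hamid Hassan → Tara Quinn. That is 6 steps up, so Cyrus Leclerc is 6 levels below Tara Quinn.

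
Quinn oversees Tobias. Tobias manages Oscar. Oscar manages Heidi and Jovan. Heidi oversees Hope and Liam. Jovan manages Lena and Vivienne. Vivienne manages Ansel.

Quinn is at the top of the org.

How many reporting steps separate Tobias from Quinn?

Chain from Tobias up to Quinn: Tobias → Quinn. That is 1 step up, so Tobias is 1 level below Quinn.

1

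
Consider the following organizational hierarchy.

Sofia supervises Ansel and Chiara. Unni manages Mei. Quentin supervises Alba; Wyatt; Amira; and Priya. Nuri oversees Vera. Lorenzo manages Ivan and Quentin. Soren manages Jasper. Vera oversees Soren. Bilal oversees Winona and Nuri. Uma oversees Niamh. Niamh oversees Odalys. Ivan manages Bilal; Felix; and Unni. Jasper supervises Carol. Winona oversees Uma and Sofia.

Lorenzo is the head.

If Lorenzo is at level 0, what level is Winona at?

3

Chain from Winona up to Lorenzo: Winona → Bilal → Ivan → Lorenzo. That is 3 steps up, so Winona is 3 levels below Lorenzo.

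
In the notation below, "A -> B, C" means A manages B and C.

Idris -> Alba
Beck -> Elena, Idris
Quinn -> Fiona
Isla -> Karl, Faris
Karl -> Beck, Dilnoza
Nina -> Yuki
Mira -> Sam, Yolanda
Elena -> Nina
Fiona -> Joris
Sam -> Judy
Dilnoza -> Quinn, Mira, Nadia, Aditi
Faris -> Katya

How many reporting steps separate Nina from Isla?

4

Chain from Nina up to Isla: Nina → Elena → Beck → Karl → Isla. That is 4 steps up, so Nina is 4 levels below Isla.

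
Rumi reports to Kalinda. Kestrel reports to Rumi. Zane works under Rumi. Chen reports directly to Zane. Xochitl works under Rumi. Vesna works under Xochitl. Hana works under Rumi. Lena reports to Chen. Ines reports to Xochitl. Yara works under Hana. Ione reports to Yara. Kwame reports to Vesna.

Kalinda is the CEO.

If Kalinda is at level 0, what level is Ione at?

4

Chain from Ione up to Kalinda: Ione → Yara → Hana → Rumi → Kalinda. That is 4 steps up, so Ione is 4 levels below Kalinda.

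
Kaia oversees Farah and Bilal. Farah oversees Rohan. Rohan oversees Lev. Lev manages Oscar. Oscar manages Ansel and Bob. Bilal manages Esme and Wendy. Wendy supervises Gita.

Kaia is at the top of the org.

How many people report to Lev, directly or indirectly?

Lev directly manages Oscar. Under Oscar: Bob, Ansel (2). That's 3 in total.

3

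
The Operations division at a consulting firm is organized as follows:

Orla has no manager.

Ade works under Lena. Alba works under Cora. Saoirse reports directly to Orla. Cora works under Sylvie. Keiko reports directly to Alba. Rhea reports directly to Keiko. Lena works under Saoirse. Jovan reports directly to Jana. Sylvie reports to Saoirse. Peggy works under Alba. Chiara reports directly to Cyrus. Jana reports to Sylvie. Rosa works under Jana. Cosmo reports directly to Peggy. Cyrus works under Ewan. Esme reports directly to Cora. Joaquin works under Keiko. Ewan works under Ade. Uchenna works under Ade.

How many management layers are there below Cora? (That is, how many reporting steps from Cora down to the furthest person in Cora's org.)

The longest chain under Cora runs Cora → Alba → Keiko → Joaquin, which is 3 levels below Cora.

3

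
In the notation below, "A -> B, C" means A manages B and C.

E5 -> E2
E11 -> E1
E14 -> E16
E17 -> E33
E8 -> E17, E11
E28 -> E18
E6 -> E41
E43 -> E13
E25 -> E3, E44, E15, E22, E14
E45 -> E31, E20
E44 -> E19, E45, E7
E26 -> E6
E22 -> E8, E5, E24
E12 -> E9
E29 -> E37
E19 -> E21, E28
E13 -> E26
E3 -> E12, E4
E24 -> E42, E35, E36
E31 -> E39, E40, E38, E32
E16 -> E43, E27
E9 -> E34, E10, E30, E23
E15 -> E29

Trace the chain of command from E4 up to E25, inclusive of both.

E4 reports to E3. E3 reports to E25. E25 is at the top.

E4 -> E3 -> E25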